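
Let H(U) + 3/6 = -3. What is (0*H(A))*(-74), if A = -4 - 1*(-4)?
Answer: 0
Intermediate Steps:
A = 0 (A = -4 + 4 = 0)
H(U) = -7/2 (H(U) = -½ - 3 = -7/2)
(0*H(A))*(-74) = (0*(-7/2))*(-74) = 0*(-74) = 0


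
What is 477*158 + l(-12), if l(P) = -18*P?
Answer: 75582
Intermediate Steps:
477*158 + l(-12) = 477*158 - 18*(-12) = 75366 + 216 = 75582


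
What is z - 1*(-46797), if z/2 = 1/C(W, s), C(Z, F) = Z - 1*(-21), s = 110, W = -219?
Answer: 4632902/99 ≈ 46797.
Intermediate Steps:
C(Z, F) = 21 + Z (C(Z, F) = Z + 21 = 21 + Z)
z = -1/99 (z = 2/(21 - 219) = 2/(-198) = 2*(-1/198) = -1/99 ≈ -0.010101)
z - 1*(-46797) = -1/99 - 1*(-46797) = -1/99 + 46797 = 4632902/99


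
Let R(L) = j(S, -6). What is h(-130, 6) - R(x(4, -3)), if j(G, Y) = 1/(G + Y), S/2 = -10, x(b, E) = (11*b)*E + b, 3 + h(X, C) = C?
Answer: 79/26 ≈ 3.0385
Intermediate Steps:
h(X, C) = -3 + C
x(b, E) = b + 11*E*b (x(b, E) = 11*E*b + b = b + 11*E*b)
S = -20 (S = 2*(-10) = -20)
R(L) = -1/26 (R(L) = 1/(-20 - 6) = 1/(-26) = -1/26)
h(-130, 6) - R(x(4, -3)) = (-3 + 6) - 1*(-1/26) = 3 + 1/26 = 79/26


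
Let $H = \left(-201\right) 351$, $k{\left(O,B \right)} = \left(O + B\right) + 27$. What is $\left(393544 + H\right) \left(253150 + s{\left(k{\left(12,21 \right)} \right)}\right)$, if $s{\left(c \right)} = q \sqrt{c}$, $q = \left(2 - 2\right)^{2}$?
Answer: $81765677950$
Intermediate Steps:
$q = 0$ ($q = 0^{2} = 0$)
$k{\left(O,B \right)} = 27 + B + O$ ($k{\left(O,B \right)} = \left(B + O\right) + 27 = 27 + B + O$)
$s{\left(c \right)} = 0$ ($s{\left(c \right)} = 0 \sqrt{c} = 0$)
$H = -70551$
$\left(393544 + H\right) \left(253150 + s{\left(k{\left(12,21 \right)} \right)}\right) = \left(393544 - 70551\right) \left(253150 + 0\right) = 322993 \cdot 253150 = 81765677950$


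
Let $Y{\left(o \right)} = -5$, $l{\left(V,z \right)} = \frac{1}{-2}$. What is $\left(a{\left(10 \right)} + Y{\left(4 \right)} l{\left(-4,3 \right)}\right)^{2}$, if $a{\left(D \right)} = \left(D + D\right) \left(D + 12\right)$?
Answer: $\frac{783225}{4} \approx 1.9581 \cdot 10^{5}$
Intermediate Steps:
$a{\left(D \right)} = 2 D \left(12 + D\right)$
$l{\left(V,z \right)} = - \frac{1}{2}$
$\left(a{\left(10 \right)} + Y{\left(4 \right)} l{\left(-4,3 \right)}\right)^{2} = \left(2 \cdot 10 \left(12 + 10\right) - - \frac{5}{2}\right)^{2} = \left(2 \cdot 10 \cdot 22 + \frac{5}{2}\right)^{2} = \left(440 + \frac{5}{2}\right)^{2} = \left(\frac{885}{2}\right)^{2} = \frac{783225}{4}$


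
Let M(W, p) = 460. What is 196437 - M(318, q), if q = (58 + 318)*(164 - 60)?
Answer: 195977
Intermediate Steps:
q = 39104 (q = 376*104 = 39104)
196437 - M(318, q) = 196437 - 1*460 = 196437 - 460 = 195977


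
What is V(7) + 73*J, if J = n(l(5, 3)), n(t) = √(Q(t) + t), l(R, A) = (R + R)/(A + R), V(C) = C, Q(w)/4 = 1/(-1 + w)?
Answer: 7 + 73*√69/2 ≈ 310.19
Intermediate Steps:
Q(w) = 4/(-1 + w)
l(R, A) = 2*R/(A + R) (l(R, A) = (2*R)/(A + R) = 2*R/(A + R))
n(t) = √(t + 4/(-1 + t)) (n(t) = √(4/(-1 + t) + t) = √(t + 4/(-1 + t)))
J = √69/2 (J = √((4 + (2*5/(3 + 5))*(-1 + 2*5/(3 + 5)))/(-1 + 2*5/(3 + 5))) = √((4 + (2*5/8)*(-1 + 2*5/8))/(-1 + 2*5/8)) = √((4 + (2*5*(⅛))*(-1 + 2*5*(⅛)))/(-1 + 2*5*(⅛))) = √((4 + 5*(-1 + 5/4)/4)/(-1 + 5/4)) = √((4 + (5/4)*(¼))/(¼)) = √(4*(4 + 5/16)) = √(4*(69/16)) = √(69/4) = √69/2 ≈ 4.1533)
V(7) + 73*J = 7 + 73*(√69/2) = 7 + 73*√69/2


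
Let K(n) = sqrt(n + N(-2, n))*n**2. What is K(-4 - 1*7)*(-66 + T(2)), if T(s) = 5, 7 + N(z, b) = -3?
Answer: -7381*I*sqrt(21) ≈ -33824.0*I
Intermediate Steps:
N(z, b) = -10 (N(z, b) = -7 - 3 = -10)
K(n) = n**2*sqrt(-10 + n) (K(n) = sqrt(n - 10)*n**2 = sqrt(-10 + n)*n**2 = n**2*sqrt(-10 + n))
K(-4 - 1*7)*(-66 + T(2)) = ((-4 - 1*7)**2*sqrt(-10 + (-4 - 1*7)))*(-66 + 5) = ((-4 - 7)**2*sqrt(-10 + (-4 - 7)))*(-61) = ((-11)**2*sqrt(-10 - 11))*(-61) = (121*sqrt(-21))*(-61) = (121*(I*sqrt(21)))*(-61) = (121*I*sqrt(21))*(-61) = -7381*I*sqrt(21)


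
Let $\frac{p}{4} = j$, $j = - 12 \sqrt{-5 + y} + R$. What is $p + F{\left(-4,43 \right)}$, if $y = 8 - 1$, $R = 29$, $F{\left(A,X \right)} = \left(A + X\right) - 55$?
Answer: $100 - 48 \sqrt{2} \approx 32.118$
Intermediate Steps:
$F{\left(A,X \right)} = -55 + A + X$
$y = 7$
$j = 29 - 12 \sqrt{2}$ ($j = - 12 \sqrt{-5 + 7} + 29 = - 12 \sqrt{2} + 29 = 29 - 12 \sqrt{2} \approx 12.029$)
$p = 116 - 48 \sqrt{2}$ ($p = 4 \left(29 - 12 \sqrt{2}\right) = 116 - 48 \sqrt{2} \approx 48.118$)
$p + F{\left(-4,43 \right)} = \left(116 - 48 \sqrt{2}\right) - 16 = 100 - 48 \sqrt{2}$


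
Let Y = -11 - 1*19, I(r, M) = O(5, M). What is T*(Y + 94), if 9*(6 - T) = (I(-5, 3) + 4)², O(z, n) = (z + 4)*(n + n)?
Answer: -211840/9 ≈ -23538.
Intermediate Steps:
O(z, n) = 2*n*(4 + z) (O(z, n) = (4 + z)*(2*n) = 2*n*(4 + z))
I(r, M) = 18*M (I(r, M) = 2*M*(4 + 5) = 2*M*9 = 18*M)
Y = -30 (Y = -11 - 19 = -30)
T = -3310/9 (T = 6 - (18*3 + 4)²/9 = 6 - (54 + 4)²/9 = 6 - ⅑*58² = 6 - ⅑*3364 = 6 - 3364/9 = -3310/9 ≈ -367.78)
T*(Y + 94) = -3310*(-30 + 94)/9 = -3310/9*64 = -211840/9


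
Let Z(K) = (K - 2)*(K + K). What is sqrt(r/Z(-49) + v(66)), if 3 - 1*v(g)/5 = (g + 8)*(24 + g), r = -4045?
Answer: 5*I*sqrt(678758898)/714 ≈ 182.44*I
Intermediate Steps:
Z(K) = 2*K*(-2 + K) (Z(K) = (-2 + K)*(2*K) = 2*K*(-2 + K))
v(g) = 15 - 5*(8 + g)*(24 + g) (v(g) = 15 - 5*(g + 8)*(24 + g) = 15 - 5*(8 + g)*(24 + g))
sqrt(r/Z(-49) + v(66)) = sqrt(-4045*(-1/(98*(-2 - 49))) + (-945 - 160*66 - 5*66**2)) = sqrt(-4045/(2*(-49)*(-51)) + (-945 - 10560 - 5*4356)) = sqrt(-4045/4998 + (-945 - 10560 - 21780)) = sqrt(-4045*1/4998 - 33285) = sqrt(-4045/4998 - 33285) = sqrt(-166362475/4998) = 5*I*sqrt(678758898)/714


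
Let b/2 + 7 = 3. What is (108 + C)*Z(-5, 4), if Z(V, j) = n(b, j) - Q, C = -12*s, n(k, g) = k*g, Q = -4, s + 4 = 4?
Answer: -3024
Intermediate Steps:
s = 0 (s = -4 + 4 = 0)
b = -8 (b = -14 + 2*3 = -14 + 6 = -8)
n(k, g) = g*k
C = 0 (C = -12*0 = 0)
Z(V, j) = 4 - 8*j (Z(V, j) = j*(-8) - 1*(-4) = -8*j + 4 = 4 - 8*j)
(108 + C)*Z(-5, 4) = (108 + 0)*(4 - 8*4) = 108*(4 - 32) = 108*(-28) = -3024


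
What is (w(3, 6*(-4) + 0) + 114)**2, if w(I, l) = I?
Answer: 13689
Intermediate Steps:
(w(3, 6*(-4) + 0) + 114)**2 = (3 + 114)**2 = 117**2 = 13689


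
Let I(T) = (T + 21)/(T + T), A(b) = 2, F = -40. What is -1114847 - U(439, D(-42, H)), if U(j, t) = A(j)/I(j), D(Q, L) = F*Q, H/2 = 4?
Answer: -128207844/115 ≈ -1.1149e+6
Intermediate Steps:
H = 8 (H = 2*4 = 8)
I(T) = (21 + T)/(2*T) (I(T) = (21 + T)/((2*T)) = (21 + T)*(1/(2*T)) = (21 + T)/(2*T))
D(Q, L) = -40*Q
U(j, t) = 4*j/(21 + j) (U(j, t) = 2/(((21 + j)/(2*j))) = 2*(2*j/(21 + j)) = 4*j/(21 + j))
-1114847 - U(439, D(-42, H)) = -1114847 - 4*439/(21 + 439) = -1114847 - 4*439/460 = -1114847 - 1*439/115 = -1114847 - 439/115 = -128207844/115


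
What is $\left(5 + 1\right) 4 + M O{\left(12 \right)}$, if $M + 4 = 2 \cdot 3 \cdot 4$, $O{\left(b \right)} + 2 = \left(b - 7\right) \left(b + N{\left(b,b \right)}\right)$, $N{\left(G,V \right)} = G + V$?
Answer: $3584$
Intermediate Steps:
$O{\left(b \right)} = -2 + 3 b \left(-7 + b\right)$ ($O{\left(b \right)} = -2 + \left(b - 7\right) \left(b + \left(b + b\right)\right) = -2 + \left(-7 + b\right) \left(b + 2 b\right) = -2 + \left(-7 + b\right) 3 b = -2 + 3 b \left(-7 + b\right)$)
$M = 20$ ($M = -4 + 2 \cdot 3 \cdot 4 = -4 + 6 \cdot 4 = -4 + 24 = 20$)
$\left(5 + 1\right) 4 + M O{\left(12 \right)} = \left(5 + 1\right) 4 + 20 \left(-2 - 252 + 3 \cdot 12^{2}\right) = 6 \cdot 4 + 20 \left(-2 - 252 + 3 \cdot 144\right) = 24 + 20 \left(-2 - 252 + 432\right) = 24 + 20 \cdot 178 = 24 + 3560 = 3584$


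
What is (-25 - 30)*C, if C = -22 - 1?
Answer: 1265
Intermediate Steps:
C = -23
(-25 - 30)*C = (-25 - 30)*(-23) = -55*(-23) = 1265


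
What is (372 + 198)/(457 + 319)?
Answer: 285/388 ≈ 0.73454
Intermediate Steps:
(372 + 198)/(457 + 319) = 570/776 = 570*(1/776) = 285/388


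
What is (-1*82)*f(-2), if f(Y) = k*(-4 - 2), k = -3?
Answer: -1476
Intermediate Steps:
f(Y) = 18 (f(Y) = -3*(-4 - 2) = -3*(-6) = 18)
(-1*82)*f(-2) = -1*82*18 = -82*18 = -1476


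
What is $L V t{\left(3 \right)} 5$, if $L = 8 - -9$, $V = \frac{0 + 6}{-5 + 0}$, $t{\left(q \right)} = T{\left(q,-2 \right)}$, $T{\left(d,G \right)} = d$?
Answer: $-306$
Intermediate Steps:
$t{\left(q \right)} = q$
$V = - \frac{6}{5}$ ($V = \frac{6}{-5} = 6 \left(- \frac{1}{5}\right) = - \frac{6}{5} \approx -1.2$)
$L = 17$ ($L = 8 + 9 = 17$)
$L V t{\left(3 \right)} 5 = 17 \left(- \frac{6}{5}\right) 3 \cdot 5 = 17 \left(\left(- \frac{18}{5}\right) 5\right) = 17 \left(-18\right) = -306$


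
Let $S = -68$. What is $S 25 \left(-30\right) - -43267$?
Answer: $94267$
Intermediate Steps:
$S 25 \left(-30\right) - -43267 = \left(-68\right) 25 \left(-30\right) - -43267 = \left(-1700\right) \left(-30\right) + 43267 = 51000 + 43267 = 94267$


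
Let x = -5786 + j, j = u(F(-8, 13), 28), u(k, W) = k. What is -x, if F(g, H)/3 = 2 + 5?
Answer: 5765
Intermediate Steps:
F(g, H) = 21 (F(g, H) = 3*(2 + 5) = 3*7 = 21)
j = 21
x = -5765 (x = -5786 + 21 = -5765)
-x = -1*(-5765) = 5765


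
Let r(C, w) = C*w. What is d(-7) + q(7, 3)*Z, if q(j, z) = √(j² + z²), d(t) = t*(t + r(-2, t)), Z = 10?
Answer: -49 + 10*√58 ≈ 27.158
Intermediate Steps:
d(t) = -t² (d(t) = t*(t - 2*t) = t*(-t) = -t²)
d(-7) + q(7, 3)*Z = -1*(-7)² + √(7² + 3²)*10 = -1*49 + √(49 + 9)*10 = -49 + √58*10 = -49 + 10*√58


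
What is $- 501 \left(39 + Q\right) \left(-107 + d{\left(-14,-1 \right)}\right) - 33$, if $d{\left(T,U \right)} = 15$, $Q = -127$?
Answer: $-4056129$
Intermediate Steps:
$- 501 \left(39 + Q\right) \left(-107 + d{\left(-14,-1 \right)}\right) - 33 = - 501 \left(39 - 127\right) \left(-107 + 15\right) - 33 = - 501 \left(\left(-88\right) \left(-92\right)\right) - 33 = \left(-501\right) 8096 - 33 = -4056096 - 33 = -4056129$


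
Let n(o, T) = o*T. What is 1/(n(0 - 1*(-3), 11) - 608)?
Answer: -1/575 ≈ -0.0017391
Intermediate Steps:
n(o, T) = T*o
1/(n(0 - 1*(-3), 11) - 608) = 1/(11*(0 - 1*(-3)) - 608) = 1/(11*(0 + 3) - 608) = 1/(11*3 - 608) = 1/(33 - 608) = 1/(-575) = -1/575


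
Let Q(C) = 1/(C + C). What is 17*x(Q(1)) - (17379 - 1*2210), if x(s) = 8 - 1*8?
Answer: -15169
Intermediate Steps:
Q(C) = 1/(2*C)
x(s) = 0 (x(s) = 8 - 8 = 0)
17*x(Q(1)) - (17379 - 1*2210) = 17*0 - (17379 - 1*2210) = 0 - (17379 - 2210) = 0 - 1*15169 = 0 - 15169 = -15169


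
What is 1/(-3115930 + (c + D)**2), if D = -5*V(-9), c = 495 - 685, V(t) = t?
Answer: -1/3094905 ≈ -3.2311e-7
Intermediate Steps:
c = -190
D = 45 (D = -5*(-9) = 45)
1/(-3115930 + (c + D)**2) = 1/(-3115930 + (-190 + 45)**2) = 1/(-3115930 + (-145)**2) = 1/(-3115930 + 21025) = 1/(-3094905) = -1/3094905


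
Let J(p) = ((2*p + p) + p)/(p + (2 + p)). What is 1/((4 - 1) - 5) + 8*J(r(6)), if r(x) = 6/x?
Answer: 15/2 ≈ 7.5000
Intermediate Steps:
J(p) = 4*p/(2 + 2*p) (J(p) = (3*p + p)/(2 + 2*p) = (4*p)/(2 + 2*p) = 4*p/(2 + 2*p))
1/((4 - 1) - 5) + 8*J(r(6)) = 1/((4 - 1) - 5) + 8*(2*(6/6)/(1 + 6/6)) = 1/(3 - 5) + 8*(2*(6*(⅙))/(1 + 6*(⅙))) = 1/(-2) + 8*(2*1/(1 + 1)) = -½ + 8*(2*1/2) = -½ + 8*(2*1*(½)) = -½ + 8*1 = -½ + 8 = 15/2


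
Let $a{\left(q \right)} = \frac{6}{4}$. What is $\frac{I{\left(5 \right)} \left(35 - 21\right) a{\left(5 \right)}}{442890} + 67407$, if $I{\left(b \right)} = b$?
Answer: $\frac{284322727}{4218} \approx 67407.0$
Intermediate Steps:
$a{\left(q \right)} = \frac{3}{2}$ ($a{\left(q \right)} = 6 \cdot \frac{1}{4} = \frac{3}{2}$)
$\frac{I{\left(5 \right)} \left(35 - 21\right) a{\left(5 \right)}}{442890} + 67407 = \frac{5 \left(35 - 21\right) \frac{3}{2}}{442890} + 67407 = 5 \left(35 - 21\right) \frac{3}{2} \cdot \frac{1}{442890} + 67407 = 5 \cdot 14 \cdot \frac{3}{2} \cdot \frac{1}{442890} + 67407 = 70 \cdot \frac{3}{2} \cdot \frac{1}{442890} + 67407 = 105 \cdot \frac{1}{442890} + 67407 = \frac{1}{4218} + 67407 = \frac{284322727}{4218}$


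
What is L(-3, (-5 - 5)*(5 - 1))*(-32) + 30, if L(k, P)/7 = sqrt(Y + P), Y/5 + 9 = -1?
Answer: 30 - 672*I*sqrt(10) ≈ 30.0 - 2125.1*I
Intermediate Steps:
Y = -50 (Y = -45 + 5*(-1) = -45 - 5 = -50)
L(k, P) = 7*sqrt(-50 + P)
L(-3, (-5 - 5)*(5 - 1))*(-32) + 30 = (7*sqrt(-50 + (-5 - 5)*(5 - 1)))*(-32) + 30 = (7*sqrt(-50 - 10*4))*(-32) + 30 = (7*sqrt(-50 - 40))*(-32) + 30 = (7*sqrt(-90))*(-32) + 30 = (7*(3*I*sqrt(10)))*(-32) + 30 = (21*I*sqrt(10))*(-32) + 30 = -672*I*sqrt(10) + 30 = 30 - 672*I*sqrt(10)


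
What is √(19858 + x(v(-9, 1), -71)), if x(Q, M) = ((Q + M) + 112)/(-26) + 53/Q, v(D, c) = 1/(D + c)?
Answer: 3*√5838365/52 ≈ 139.40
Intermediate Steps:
x(Q, M) = -56/13 + 53/Q - M/26 - Q/26 (x(Q, M) = ((M + Q) + 112)*(-1/26) + 53/Q = (112 + M + Q)*(-1/26) + 53/Q = (-56/13 - M/26 - Q/26) + 53/Q = -56/13 + 53/Q - M/26 - Q/26)
√(19858 + x(v(-9, 1), -71)) = √(19858 + (1378 - (112 - 71 + 1/(-9 + 1))/(-9 + 1))/(26*(1/(-9 + 1)))) = √(19858 + (1378 - 1*(112 - 71 + 1/(-8))/(-8))/(26*(1/(-8)))) = √(19858 + (1378 - 1*(-⅛)*(112 - 71 - ⅛))/(26*(-⅛))) = √(19858 + (1/26)*(-8)*(1378 - 1*(-⅛)*327/8)) = √(19858 + (1/26)*(-8)*(1378 + 327/64)) = √(19858 + (1/26)*(-8)*(88519/64)) = √(19858 - 88519/208) = √(4041945/208) = 3*√5838365/52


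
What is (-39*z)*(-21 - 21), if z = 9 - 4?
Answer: 8190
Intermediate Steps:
z = 5
(-39*z)*(-21 - 21) = (-39*5)*(-21 - 21) = -195*(-42) = 8190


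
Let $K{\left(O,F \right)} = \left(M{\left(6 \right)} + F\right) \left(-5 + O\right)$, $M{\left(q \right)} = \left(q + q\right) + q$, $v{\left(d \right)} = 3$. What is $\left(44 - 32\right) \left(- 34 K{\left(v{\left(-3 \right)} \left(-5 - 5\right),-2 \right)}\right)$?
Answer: $228480$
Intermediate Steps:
$M{\left(q \right)} = 3 q$ ($M{\left(q \right)} = 2 q + q = 3 q$)
$K{\left(O,F \right)} = \left(-5 + O\right) \left(18 + F\right)$ ($K{\left(O,F \right)} = \left(3 \cdot 6 + F\right) \left(-5 + O\right) = \left(18 + F\right) \left(-5 + O\right) = \left(-5 + O\right) \left(18 + F\right)$)
$\left(44 - 32\right) \left(- 34 K{\left(v{\left(-3 \right)} \left(-5 - 5\right),-2 \right)}\right) = \left(44 - 32\right) \left(- 34 \left(-90 - -10 + 18 \cdot 3 \left(-5 - 5\right) - 2 \cdot 3 \left(-5 - 5\right)\right)\right) = 12 \left(- 34 \left(-90 + 10 + 18 \cdot 3 \left(-10\right) - 2 \cdot 3 \left(-10\right)\right)\right) = 12 \left(- 34 \left(-90 + 10 + 18 \left(-30\right) - -60\right)\right) = 12 \left(- 34 \left(-90 + 10 - 540 + 60\right)\right) = 12 \left(\left(-34\right) \left(-560\right)\right) = 12 \cdot 19040 = 228480$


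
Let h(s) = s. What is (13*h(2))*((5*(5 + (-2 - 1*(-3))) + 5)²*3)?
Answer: 95550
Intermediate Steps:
(13*h(2))*((5*(5 + (-2 - 1*(-3))) + 5)²*3) = (13*2)*((5*(5 + (-2 - 1*(-3))) + 5)²*3) = 26*((5*(5 + (-2 + 3)) + 5)²*3) = 26*((5*(5 + 1) + 5)²*3) = 26*((5*6 + 5)²*3) = 26*((30 + 5)²*3) = 26*(35²*3) = 26*(1225*3) = 26*3675 = 95550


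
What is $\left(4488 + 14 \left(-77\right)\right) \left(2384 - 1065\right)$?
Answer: $4497790$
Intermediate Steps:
$\left(4488 + 14 \left(-77\right)\right) \left(2384 - 1065\right) = \left(4488 - 1078\right) 1319 = 3410 \cdot 1319 = 4497790$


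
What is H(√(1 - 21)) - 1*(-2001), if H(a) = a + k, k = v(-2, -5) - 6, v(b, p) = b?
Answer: 1993 + 2*I*√5 ≈ 1993.0 + 4.4721*I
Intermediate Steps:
k = -8 (k = -2 - 6 = -8)
H(a) = -8 + a (H(a) = a - 8 = -8 + a)
H(√(1 - 21)) - 1*(-2001) = (-8 + √(1 - 21)) - 1*(-2001) = (-8 + √(-20)) + 2001 = (-8 + 2*I*√5) + 2001 = 1993 + 2*I*√5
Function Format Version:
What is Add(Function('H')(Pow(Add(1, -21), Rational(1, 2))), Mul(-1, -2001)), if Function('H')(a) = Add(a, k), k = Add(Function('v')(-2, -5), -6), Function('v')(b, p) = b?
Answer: Add(1993, Mul(2, I, Pow(5, Rational(1, 2)))) ≈ Add(1993.0, Mul(4.4721, I))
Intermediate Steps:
k = -8 (k = Add(-2, -6) = -8)
Function('H')(a) = Add(-8, a) (Function('H')(a) = Add(a, -8) = Add(-8, a))
Add(Function('H')(Pow(Add(1, -21), Rational(1, 2))), Mul(-1, -2001)) = Add(Add(-8, Pow(Add(1, -21), Rational(1, 2))), Mul(-1, -2001)) = Add(Add(-8, Pow(-20, Rational(1, 2))), 2001) = Add(Add(-8, Mul(2, I, Pow(5, Rational(1, 2)))), 2001) = Add(1993, Mul(2, I, Pow(5, Rational(1, 2))))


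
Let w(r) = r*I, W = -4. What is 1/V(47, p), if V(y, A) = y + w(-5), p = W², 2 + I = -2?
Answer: 1/67 ≈ 0.014925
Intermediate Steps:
I = -4 (I = -2 - 2 = -4)
w(r) = -4*r (w(r) = r*(-4) = -4*r)
p = 16 (p = (-4)² = 16)
V(y, A) = 20 + y (V(y, A) = y - 4*(-5) = y + 20 = 20 + y)
1/V(47, p) = 1/(20 + 47) = 1/67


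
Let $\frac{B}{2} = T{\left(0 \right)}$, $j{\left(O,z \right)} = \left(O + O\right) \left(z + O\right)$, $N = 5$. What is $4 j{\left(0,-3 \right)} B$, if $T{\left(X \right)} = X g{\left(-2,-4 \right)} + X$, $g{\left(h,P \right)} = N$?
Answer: $0$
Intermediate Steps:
$g{\left(h,P \right)} = 5$
$j{\left(O,z \right)} = 2 O \left(O + z\right)$
$T{\left(X \right)} = 6 X$ ($T{\left(X \right)} = X 5 + X = 5 X + X = 6 X$)
$B = 0$ ($B = 2 \cdot 6 \cdot 0 = 2 \cdot 0 = 0$)
$4 j{\left(0,-3 \right)} B = 4 \cdot 2 \cdot 0 \left(0 - 3\right) 0 = 4 \cdot 2 \cdot 0 \left(-3\right) 0 = 4 \cdot 0 \cdot 0 = 0 \cdot 0 = 0$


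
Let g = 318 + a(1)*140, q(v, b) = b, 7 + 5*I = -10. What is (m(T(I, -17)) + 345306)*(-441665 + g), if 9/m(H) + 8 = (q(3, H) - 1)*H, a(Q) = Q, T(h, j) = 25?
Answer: -90192047181327/592 ≈ -1.5235e+11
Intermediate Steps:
I = -17/5 (I = -7/5 + (⅕)*(-10) = -7/5 - 2 = -17/5 ≈ -3.4000)
m(H) = 9/(-8 + H*(-1 + H)) (m(H) = 9/(-8 + (H - 1)*H) = 9/(-8 + (-1 + H)*H) = 9/(-8 + H*(-1 + H)))
g = 458 (g = 318 + 1*140 = 318 + 140 = 458)
(m(T(I, -17)) + 345306)*(-441665 + g) = (9/(-8 + 25² - 1*25) + 345306)*(-441665 + 458) = (9/(-8 + 625 - 25) + 345306)*(-441207) = (9/592 + 345306)*(-441207) = (204421161/592)*(-441207) = -90192047181327/592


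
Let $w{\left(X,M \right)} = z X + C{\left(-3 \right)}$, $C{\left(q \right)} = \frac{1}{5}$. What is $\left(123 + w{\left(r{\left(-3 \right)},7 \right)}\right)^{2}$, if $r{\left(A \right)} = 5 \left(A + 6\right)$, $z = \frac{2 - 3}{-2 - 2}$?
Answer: $\frac{6446521}{400} \approx 16116.0$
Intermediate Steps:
$z = \frac{1}{4}$ ($z = - \frac{1}{-4} = \left(-1\right) \left(- \frac{1}{4}\right) = \frac{1}{4} \approx 0.25$)
$r{\left(A \right)} = 30 + 5 A$ ($r{\left(A \right)} = 5 \left(6 + A\right) = 30 + 5 A$)
$C{\left(q \right)} = \frac{1}{5}$
$w{\left(X,M \right)} = \frac{1}{5} + \frac{X}{4}$ ($w{\left(X,M \right)} = \frac{X}{4} + \frac{1}{5} = \frac{1}{5} + \frac{X}{4}$)
$\left(123 + w{\left(r{\left(-3 \right)},7 \right)}\right)^{2} = \left(123 + \left(\frac{1}{5} + \frac{30 + 5 \left(-3\right)}{4}\right)\right)^{2} = \left(123 + \left(\frac{1}{5} + \frac{30 - 15}{4}\right)\right)^{2} = \left(123 + \left(\frac{1}{5} + \frac{1}{4} \cdot 15\right)\right)^{2} = \left(123 + \left(\frac{1}{5} + \frac{15}{4}\right)\right)^{2} = \left(123 + \frac{79}{20}\right)^{2} = \left(\frac{2539}{20}\right)^{2} = \frac{6446521}{400}$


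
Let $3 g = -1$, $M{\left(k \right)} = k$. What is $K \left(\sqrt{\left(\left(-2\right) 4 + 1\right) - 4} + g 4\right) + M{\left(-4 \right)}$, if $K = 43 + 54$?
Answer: $- \frac{400}{3} + 97 i \sqrt{11} \approx -133.33 + 321.71 i$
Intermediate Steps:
$g = - \frac{1}{3}$ ($g = \frac{1}{3} \left(-1\right) = - \frac{1}{3} \approx -0.33333$)
$K = 97$
$K \left(\sqrt{\left(\left(-2\right) 4 + 1\right) - 4} + g 4\right) + M{\left(-4 \right)} = 97 \left(\sqrt{\left(\left(-2\right) 4 + 1\right) - 4} - \frac{4}{3}\right) - 4 = 97 \left(\sqrt{\left(-8 + 1\right) - 4} - \frac{4}{3}\right) - 4 = 97 \left(\sqrt{-7 - 4} - \frac{4}{3}\right) - 4 = 97 \left(\sqrt{-11} - \frac{4}{3}\right) - 4 = 97 \left(i \sqrt{11} - \frac{4}{3}\right) - 4 = 97 \left(- \frac{4}{3} + i \sqrt{11}\right) - 4 = \left(- \frac{388}{3} + 97 i \sqrt{11}\right) - 4 = - \frac{400}{3} + 97 i \sqrt{11}$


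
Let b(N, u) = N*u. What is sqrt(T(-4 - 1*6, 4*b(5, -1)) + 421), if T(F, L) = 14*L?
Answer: sqrt(141) ≈ 11.874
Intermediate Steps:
sqrt(T(-4 - 1*6, 4*b(5, -1)) + 421) = sqrt(14*(4*(5*(-1))) + 421) = sqrt(14*(4*(-5)) + 421) = sqrt(14*(-20) + 421) = sqrt(-280 + 421) = sqrt(141)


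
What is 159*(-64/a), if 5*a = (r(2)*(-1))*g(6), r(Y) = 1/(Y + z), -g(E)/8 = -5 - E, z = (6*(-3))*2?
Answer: -216240/11 ≈ -19658.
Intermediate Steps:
z = -36 (z = -18*2 = -36)
g(E) = 40 + 8*E (g(E) = -8*(-5 - E) = 40 + 8*E)
r(Y) = 1/(-36 + Y) (r(Y) = 1/(Y - 36) = 1/(-36 + Y))
a = 44/85 (a = ((-1/(-36 + 2))*(40 + 8*6))/5 = ((-1/(-34))*(40 + 48))/5 = (-1/34*(-1)*88)/5 = ((1/34)*88)/5 = (⅕)*(44/17) = 44/85 ≈ 0.51765)
159*(-64/a) = 159*(-64/44/85) = 159*(-64*85/44) = 159*(-1360/11) = -216240/11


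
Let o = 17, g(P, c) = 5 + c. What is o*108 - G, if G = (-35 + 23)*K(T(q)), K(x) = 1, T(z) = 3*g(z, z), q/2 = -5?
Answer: 1848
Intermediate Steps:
q = -10 (q = 2*(-5) = -10)
T(z) = 15 + 3*z (T(z) = 3*(5 + z) = 15 + 3*z)
G = -12 (G = (-35 + 23)*1 = -12*1 = -12)
o*108 - G = 17*108 - 1*(-12) = 1836 + 12 = 1848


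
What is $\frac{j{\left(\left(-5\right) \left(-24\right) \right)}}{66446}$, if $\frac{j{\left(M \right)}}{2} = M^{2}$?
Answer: $\frac{14400}{33223} \approx 0.43343$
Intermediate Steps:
$j{\left(M \right)} = 2 M^{2}$
$\frac{j{\left(\left(-5\right) \left(-24\right) \right)}}{66446} = \frac{2 \left(\left(-5\right) \left(-24\right)\right)^{2}}{66446} = 2 \cdot 120^{2} \cdot \frac{1}{66446} = 2 \cdot 14400 \cdot \frac{1}{66446} = 28800 \cdot \frac{1}{66446} = \frac{14400}{33223}$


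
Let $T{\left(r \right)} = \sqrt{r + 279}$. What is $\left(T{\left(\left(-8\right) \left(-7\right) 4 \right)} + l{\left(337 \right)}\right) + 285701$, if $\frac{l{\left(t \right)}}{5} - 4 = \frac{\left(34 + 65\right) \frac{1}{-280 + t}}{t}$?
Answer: $\frac{1829471728}{6403} + \sqrt{503} \approx 2.8574 \cdot 10^{5}$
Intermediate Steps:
$T{\left(r \right)} = \sqrt{279 + r}$
$l{\left(t \right)} = 20 + \frac{495}{t \left(-280 + t\right)}$ ($l{\left(t \right)} = 20 + 5 \frac{\left(34 + 65\right) \frac{1}{-280 + t}}{t} = 20 + 5 \frac{99 \frac{1}{-280 + t}}{t} = 20 + 5 \frac{99}{t \left(-280 + t\right)} = 20 + \frac{495}{t \left(-280 + t\right)}$)
$\left(T{\left(\left(-8\right) \left(-7\right) 4 \right)} + l{\left(337 \right)}\right) + 285701 = \left(\sqrt{279 + \left(-8\right) \left(-7\right) 4} + \frac{5 \left(99 - 377440 + 4 \cdot 337^{2}\right)}{337 \left(-280 + 337\right)}\right) + 285701 = \left(\sqrt{279 + 56 \cdot 4} + 5 \cdot \frac{1}{337} \cdot \frac{1}{57} \left(99 - 377440 + 4 \cdot 113569\right)\right) + 285701 = \left(\sqrt{279 + 224} + 5 \cdot \frac{1}{337} \cdot \frac{1}{57} \left(99 - 377440 + 454276\right)\right) + 285701 = \left(\sqrt{503} + 5 \cdot \frac{1}{337} \cdot \frac{1}{57} \cdot 76935\right) + 285701 = \left(\sqrt{503} + \frac{128225}{6403}\right) + 285701 = \left(\frac{128225}{6403} + \sqrt{503}\right) + 285701 = \frac{1829471728}{6403} + \sqrt{503}$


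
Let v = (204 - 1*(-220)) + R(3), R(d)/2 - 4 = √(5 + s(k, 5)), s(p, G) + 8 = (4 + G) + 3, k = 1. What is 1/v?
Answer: 1/438 ≈ 0.0022831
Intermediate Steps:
s(p, G) = -1 + G (s(p, G) = -8 + ((4 + G) + 3) = -8 + (7 + G) = -1 + G)
R(d) = 14 (R(d) = 8 + 2*√(5 + (-1 + 5)) = 8 + 2*√(5 + 4) = 8 + 2*√9 = 8 + 2*3 = 8 + 6 = 14)
v = 438 (v = (204 - 1*(-220)) + 14 = (204 + 220) + 14 = 424 + 14 = 438)
1/v = 1/438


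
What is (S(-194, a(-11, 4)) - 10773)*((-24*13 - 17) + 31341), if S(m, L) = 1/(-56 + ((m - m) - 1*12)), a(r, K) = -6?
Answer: -5679576445/17 ≈ -3.3409e+8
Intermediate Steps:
S(m, L) = -1/68 (S(m, L) = 1/(-56 + (0 - 12)) = 1/(-56 - 12) = 1/(-68) = -1/68)
(S(-194, a(-11, 4)) - 10773)*((-24*13 - 17) + 31341) = (-1/68 - 10773)*((-24*13 - 17) + 31341) = -732565*((-312 - 17) + 31341)/68 = -732565*(-329 + 31341)/68 = -732565/68*31012 = -5679576445/17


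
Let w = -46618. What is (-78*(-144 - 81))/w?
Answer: -675/1793 ≈ -0.37646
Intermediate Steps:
(-78*(-144 - 81))/w = -78*(-144 - 81)/(-46618) = -78*(-225)*(-1/46618) = 17550*(-1/46618) = -675/1793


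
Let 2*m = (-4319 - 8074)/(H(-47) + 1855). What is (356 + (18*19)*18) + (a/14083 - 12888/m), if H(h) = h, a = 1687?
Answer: 199208273287/19392291 ≈ 10273.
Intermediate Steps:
m = -12393/3616 (m = ((-4319 - 8074)/(-47 + 1855))/2 = (-12393/1808)/2 = (-12393*1/1808)/2 = (½)*(-12393/1808) = -12393/3616 ≈ -3.4273)
(356 + (18*19)*18) + (a/14083 - 12888/m) = (356 + (18*19)*18) + (1687/14083 - 12888/(-12393/3616)) = (356 + 342*18) + (1687*(1/14083) - 12888*(-3616/12393)) = (356 + 6156) + (1687/14083 + 5178112/1377) = 6512 + 72925674295/19392291 = 199208273287/19392291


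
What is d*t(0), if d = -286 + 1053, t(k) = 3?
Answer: 2301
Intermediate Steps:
d = 767
d*t(0) = 767*3 = 2301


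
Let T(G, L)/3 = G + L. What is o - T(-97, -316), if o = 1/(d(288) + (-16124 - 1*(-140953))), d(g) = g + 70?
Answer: 155106694/125187 ≈ 1239.0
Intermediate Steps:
d(g) = 70 + g
T(G, L) = 3*G + 3*L (T(G, L) = 3*(G + L) = 3*G + 3*L)
o = 1/125187 (o = 1/((70 + 288) + (-16124 - 1*(-140953))) = 1/(358 + (-16124 + 140953)) = 1/(358 + 124829) = 1/125187 ≈ 7.9881e-6)
o - T(-97, -316) = 1/125187 - (3*(-97) + 3*(-316)) = 1/125187 - (-291 - 948) = 1/125187 - 1*(-1239) = 1/125187 + 1239 = 155106694/125187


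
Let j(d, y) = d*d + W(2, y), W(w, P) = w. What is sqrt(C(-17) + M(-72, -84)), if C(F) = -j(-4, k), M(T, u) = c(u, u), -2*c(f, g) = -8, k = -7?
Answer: I*sqrt(14) ≈ 3.7417*I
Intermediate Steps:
c(f, g) = 4 (c(f, g) = -1/2*(-8) = 4)
M(T, u) = 4
j(d, y) = 2 + d**2 (j(d, y) = d*d + 2 = d**2 + 2 = 2 + d**2)
C(F) = -18 (C(F) = -(2 + (-4)**2) = -(2 + 16) = -1*18 = -18)
sqrt(C(-17) + M(-72, -84)) = sqrt(-18 + 4) = sqrt(-14) = I*sqrt(14)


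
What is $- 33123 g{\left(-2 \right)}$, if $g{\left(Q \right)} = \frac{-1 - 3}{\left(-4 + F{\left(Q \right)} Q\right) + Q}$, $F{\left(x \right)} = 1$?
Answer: $- \frac{33123}{2} \approx -16562.0$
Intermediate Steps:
$g{\left(Q \right)} = - \frac{4}{-4 + 2 Q}$ ($g{\left(Q \right)} = \frac{-1 - 3}{\left(-4 + 1 Q\right) + Q} = - \frac{4}{\left(-4 + Q\right) + Q} = - \frac{4}{-4 + 2 Q}$)
$- 33123 g{\left(-2 \right)} = - 33123 \left(- \frac{2}{-2 - 2}\right) = - 33123 \left(- \frac{2}{-4}\right) = - 33123 \left(\left(-2\right) \left(- \frac{1}{4}\right)\right) = \left(-33123\right) \frac{1}{2} = - \frac{33123}{2}$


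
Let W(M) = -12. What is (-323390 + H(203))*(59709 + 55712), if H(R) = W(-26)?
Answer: -37327382242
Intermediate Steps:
H(R) = -12
(-323390 + H(203))*(59709 + 55712) = (-323390 - 12)*(59709 + 55712) = -323402*115421 = -37327382242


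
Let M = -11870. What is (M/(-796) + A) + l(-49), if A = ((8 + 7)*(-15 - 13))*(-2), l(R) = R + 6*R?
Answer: 203741/398 ≈ 511.91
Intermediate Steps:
l(R) = 7*R
A = 840 (A = (15*(-28))*(-2) = -420*(-2) = 840)
(M/(-796) + A) + l(-49) = (-11870/(-796) + 840) + 7*(-49) = (-11870*(-1/796) + 840) - 343 = (5935/398 + 840) - 343 = 340255/398 - 343 = 203741/398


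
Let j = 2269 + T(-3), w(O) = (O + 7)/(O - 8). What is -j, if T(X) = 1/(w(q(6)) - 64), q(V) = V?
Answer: -319927/141 ≈ -2269.0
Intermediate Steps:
w(O) = (7 + O)/(-8 + O)
T(X) = -2/141 (T(X) = 1/((7 + 6)/(-8 + 6) - 64) = 1/(13/(-2) - 64) = 1/(-½*13 - 64) = 1/(-13/2 - 64) = 1/(-141/2) = -2/141)
j = 319927/141 (j = 2269 - 2/141 = 319927/141 ≈ 2269.0)
-j = -1*319927/141 = -319927/141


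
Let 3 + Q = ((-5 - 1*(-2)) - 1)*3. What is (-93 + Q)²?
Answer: 11664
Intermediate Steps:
Q = -15 (Q = -3 + ((-5 - 1*(-2)) - 1)*3 = -3 + ((-5 + 2) - 1)*3 = -3 + (-3 - 1)*3 = -3 - 4*3 = -3 - 12 = -15)
(-93 + Q)² = (-93 - 15)² = (-108)² = 11664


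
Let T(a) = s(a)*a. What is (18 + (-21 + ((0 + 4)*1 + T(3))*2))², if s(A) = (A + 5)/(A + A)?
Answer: 169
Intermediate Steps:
s(A) = (5 + A)/(2*A) (s(A) = (5 + A)/((2*A)) = (5 + A)*(1/(2*A)) = (5 + A)/(2*A))
T(a) = 5/2 + a/2 (T(a) = ((5 + a)/(2*a))*a = 5/2 + a/2)
(18 + (-21 + ((0 + 4)*1 + T(3))*2))² = (18 + (-21 + ((0 + 4)*1 + (5/2 + (½)*3))*2))² = (18 + (-21 + (4*1 + (5/2 + 3/2))*2))² = (18 + (-21 + (4 + 4)*2))² = (18 + (-21 + 8*2))² = (18 + (-21 + 16))² = (18 - 5)² = 13² = 169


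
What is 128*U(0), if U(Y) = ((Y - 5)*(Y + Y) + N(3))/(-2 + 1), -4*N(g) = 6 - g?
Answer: 96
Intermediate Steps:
N(g) = -3/2 + g/4 (N(g) = -(6 - g)/4 = -3/2 + g/4)
U(Y) = ¾ - 2*Y*(-5 + Y) (U(Y) = ((Y - 5)*(Y + Y) + (-3/2 + (¼)*3))/(-2 + 1) = ((-5 + Y)*(2*Y) + (-3/2 + ¾))/(-1) = (2*Y*(-5 + Y) - ¾)*(-1) = (-¾ + 2*Y*(-5 + Y))*(-1) = ¾ - 2*Y*(-5 + Y))
128*U(0) = 128*(¾ - 2*0² + 10*0) = 128*(¾ - 2*0 + 0) = 128*(¾ + 0 + 0) = 128*(¾) = 96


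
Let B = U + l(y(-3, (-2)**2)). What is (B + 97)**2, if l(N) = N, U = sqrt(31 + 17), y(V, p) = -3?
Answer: 8884 + 752*sqrt(3) ≈ 10187.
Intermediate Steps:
U = 4*sqrt(3) (U = sqrt(48) = 4*sqrt(3) ≈ 6.9282)
B = -3 + 4*sqrt(3) (B = 4*sqrt(3) - 3 = -3 + 4*sqrt(3) ≈ 3.9282)
(B + 97)**2 = ((-3 + 4*sqrt(3)) + 97)**2 = (94 + 4*sqrt(3))**2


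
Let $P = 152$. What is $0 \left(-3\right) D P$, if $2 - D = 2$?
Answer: $0$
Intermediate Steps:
$D = 0$ ($D = 2 - 2 = 0$)
$0 \left(-3\right) D P = 0 \left(-3\right) 0 \cdot 152 = 0 \cdot 0 \cdot 152 = 0 \cdot 152 = 0$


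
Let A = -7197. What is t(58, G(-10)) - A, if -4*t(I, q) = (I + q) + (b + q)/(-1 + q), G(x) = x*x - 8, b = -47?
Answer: 2606013/364 ≈ 7159.4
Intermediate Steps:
G(x) = -8 + x**2 (G(x) = x**2 - 8 = -8 + x**2)
t(I, q) = -I/4 - q/4 - (-47 + q)/(4*(-1 + q)) (t(I, q) = -((I + q) + (-47 + q)/(-1 + q))/4 = -(I + q + (-47 + q)/(-1 + q))/4 = -I/4 - q/4 - (-47 + q)/(4*(-1 + q)))
t(58, G(-10)) - A = (47 + 58 - (-8 + (-10)**2)**2 - 1*58*(-8 + (-10)**2))/(4*(-1 + (-8 + (-10)**2))) - 1*(-7197) = (47 + 58 - (-8 + 100)**2 - 1*58*(-8 + 100))/(4*(-1 + (-8 + 100))) + 7197 = (47 + 58 - 1*92**2 - 1*58*92)/(4*(-1 + 92)) + 7197 = (1/4)*(47 + 58 - 1*8464 - 5336)/91 + 7197 = (1/4)*(1/91)*(47 + 58 - 8464 - 5336) + 7197 = (1/4)*(1/91)*(-13695) + 7197 = -13695/364 + 7197 = 2606013/364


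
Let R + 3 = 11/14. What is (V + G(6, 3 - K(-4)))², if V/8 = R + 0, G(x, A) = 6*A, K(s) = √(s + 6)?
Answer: 3532/49 - 24*√2/7 ≈ 67.233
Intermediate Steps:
R = -31/14 (R = -3 + 11/14 = -31/14 ≈ -2.2143)
K(s) = √(6 + s)
V = -124/7 (V = 8*(-31/14 + 0) = 8*(-31/14) = -124/7 ≈ -17.714)
(V + G(6, 3 - K(-4)))² = (-124/7 + 6*(3 - √(6 - 4)))² = (-124/7 + 6*(3 - √2))² = (-124/7 + (18 - 6*√2))² = (2/7 - 6*√2)²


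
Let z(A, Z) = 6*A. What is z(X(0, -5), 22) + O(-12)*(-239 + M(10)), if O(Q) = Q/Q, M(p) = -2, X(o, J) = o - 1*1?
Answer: -247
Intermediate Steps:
X(o, J) = -1 + o (X(o, J) = o - 1 = -1 + o)
O(Q) = 1
z(X(0, -5), 22) + O(-12)*(-239 + M(10)) = 6*(-1 + 0) + 1*(-239 - 2) = 6*(-1) + 1*(-241) = -6 - 241 = -247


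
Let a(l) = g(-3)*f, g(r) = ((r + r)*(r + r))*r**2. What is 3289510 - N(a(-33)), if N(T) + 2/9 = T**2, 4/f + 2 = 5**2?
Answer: 15646241624/4761 ≈ 3.2863e+6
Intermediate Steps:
f = 4/23 (f = 4/(-2 + 5**2) = 4/(-2 + 25) = 4/23 ≈ 0.17391)
g(r) = 4*r**4 (g(r) = ((2*r)*(2*r))*r**2 = (4*r**2)*r**2 = 4*r**4)
a(l) = 1296/23 (a(l) = (4*(-3)**4)*(4/23) = (4*81)*(4/23) = 324*(4/23) = 1296/23)
N(T) = -2/9 + T**2
3289510 - N(a(-33)) = 3289510 - (-2/9 + (1296/23)**2) = 3289510 - (-2/9 + 1679616/529) = 3289510 - 1*15115486/4761 = 3289510 - 15115486/4761 = 15646241624/4761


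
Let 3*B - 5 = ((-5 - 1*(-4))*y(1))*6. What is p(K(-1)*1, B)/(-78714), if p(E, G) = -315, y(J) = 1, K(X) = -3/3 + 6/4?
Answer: 35/8746 ≈ 0.0040018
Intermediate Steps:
K(X) = ½ (K(X) = -3*⅓ + 6*(¼) = -1 + 3/2 = ½)
B = -⅓ (B = 5/3 + (((-5 - 1*(-4))*1)*6)/3 = 5/3 + (((-5 + 4)*1)*6)/3 = 5/3 + (-1*1*6)/3 = 5/3 + (-1*6)/3 = 5/3 + (⅓)*(-6) = 5/3 - 2 = -⅓ ≈ -0.33333)
p(K(-1)*1, B)/(-78714) = -315/(-78714) = -315*(-1/78714) = 35/8746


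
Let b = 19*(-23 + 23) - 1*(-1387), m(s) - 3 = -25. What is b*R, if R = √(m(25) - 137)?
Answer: 1387*I*√159 ≈ 17489.0*I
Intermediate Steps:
m(s) = -22 (m(s) = 3 - 25 = -22)
R = I*√159 (R = √(-22 - 137) = √(-159) = I*√159 ≈ 12.61*I)
b = 1387 (b = 19*0 + 1387 = 0 + 1387 = 1387)
b*R = 1387*(I*√159) = 1387*I*√159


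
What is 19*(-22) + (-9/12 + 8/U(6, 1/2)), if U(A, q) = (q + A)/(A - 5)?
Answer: -21711/52 ≈ -417.52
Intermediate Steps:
U(A, q) = (A + q)/(-5 + A)
19*(-22) + (-9/12 + 8/U(6, 1/2)) = 19*(-22) + (-9/12 + 8/(((6 + 1/2)/(-5 + 6)))) = -418 + (-9*1/12 + 8/(((6 + 1/2)/1))) = -418 + (-3/4 + 8/((1*(13/2)))) = -418 + (-3/4 + 8/(13/2)) = -418 + (-3/4 + 8*(2/13)) = -418 + (-3/4 + 16/13) = -418 + 25/52 = -21711/52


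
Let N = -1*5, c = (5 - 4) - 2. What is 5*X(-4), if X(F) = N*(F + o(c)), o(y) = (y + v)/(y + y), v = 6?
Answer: 325/2 ≈ 162.50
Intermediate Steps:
c = -1 (c = 1 - 2 = -1)
N = -5
o(y) = (6 + y)/(2*y) (o(y) = (y + 6)/(y + y) = (6 + y)/((2*y)) = (6 + y)*(1/(2*y)) = (6 + y)/(2*y))
X(F) = 25/2 - 5*F (X(F) = -5*(F + (½)*(6 - 1)/(-1)) = -5*(F + (½)*(-1)*5) = -5*(F - 5/2) = -5*(-5/2 + F) = 25/2 - 5*F)
5*X(-4) = 5*(25/2 - 5*(-4)) = 5*(25/2 + 20) = 5*(65/2) = 325/2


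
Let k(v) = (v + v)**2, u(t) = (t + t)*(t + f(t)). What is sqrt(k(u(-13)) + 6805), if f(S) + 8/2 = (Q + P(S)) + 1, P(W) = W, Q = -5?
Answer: sqrt(3132629) ≈ 1769.9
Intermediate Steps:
f(S) = -8 + S (f(S) = -4 + ((-5 + S) + 1) = -4 + (-4 + S) = -8 + S)
u(t) = 2*t*(-8 + 2*t) (u(t) = (t + t)*(t + (-8 + t)) = (2*t)*(-8 + 2*t) = 2*t*(-8 + 2*t))
k(v) = 4*v**2 (k(v) = (2*v)**2 = 4*v**2)
sqrt(k(u(-13)) + 6805) = sqrt(4*(4*(-13)*(-4 - 13))**2 + 6805) = sqrt(4*(4*(-13)*(-17))**2 + 6805) = sqrt(4*884**2 + 6805) = sqrt(4*781456 + 6805) = sqrt(3125824 + 6805) = sqrt(3132629)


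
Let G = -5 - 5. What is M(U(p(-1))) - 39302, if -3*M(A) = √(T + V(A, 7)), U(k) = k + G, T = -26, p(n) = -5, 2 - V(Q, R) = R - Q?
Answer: -39302 - I*√46/3 ≈ -39302.0 - 2.2608*I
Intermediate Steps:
G = -10
V(Q, R) = 2 + Q - R (V(Q, R) = 2 - (R - Q) = 2 + (Q - R) = 2 + Q - R)
U(k) = -10 + k (U(k) = k - 10 = -10 + k)
M(A) = -√(-31 + A)/3 (M(A) = -√(-26 + (2 + A - 1*7))/3 = -√(-26 + (2 + A - 7))/3 = -√(-26 + (-5 + A))/3 = -√(-31 + A)/3)
M(U(p(-1))) - 39302 = -√(-31 + (-10 - 5))/3 - 39302 = -√(-31 - 15)/3 - 39302 = -I*√46/3 - 39302 = -39302 - I*√46/3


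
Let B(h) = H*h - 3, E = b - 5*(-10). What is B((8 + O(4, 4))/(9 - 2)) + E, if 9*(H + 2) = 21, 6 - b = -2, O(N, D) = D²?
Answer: 393/7 ≈ 56.143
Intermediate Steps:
b = 8 (b = 6 - 1*(-2) = 6 + 2 = 8)
H = ⅓ (H = -2 + (⅑)*21 = -2 + 7/3 = ⅓ ≈ 0.33333)
E = 58 (E = 8 - 5*(-10) = 8 + 50 = 58)
B(h) = -3 + h/3 (B(h) = h/3 - 3 = -3 + h/3)
B((8 + O(4, 4))/(9 - 2)) + E = (-3 + ((8 + 4²)/(9 - 2))/3) + 58 = (-3 + ((8 + 16)/7)/3) + 58 = (-3 + (24*(⅐))/3) + 58 = (-3 + (⅓)*(24/7)) + 58 = (-3 + 8/7) + 58 = -13/7 + 58 = 393/7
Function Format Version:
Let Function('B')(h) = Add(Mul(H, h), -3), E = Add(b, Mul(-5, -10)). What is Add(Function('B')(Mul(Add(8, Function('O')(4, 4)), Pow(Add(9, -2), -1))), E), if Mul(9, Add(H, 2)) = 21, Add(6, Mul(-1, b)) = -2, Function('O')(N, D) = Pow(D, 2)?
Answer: Rational(393, 7) ≈ 56.143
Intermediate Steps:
b = 8 (b = Add(6, Mul(-1, -2)) = Add(6, 2) = 8)
H = Rational(1, 3) (H = Add(-2, Mul(Rational(1, 9), 21)) = Add(-2, Rational(7, 3)) = Rational(1, 3) ≈ 0.33333)
E = 58 (E = Add(8, Mul(-5, -10)) = Add(8, 50) = 58)
Function('B')(h) = Add(-3, Mul(Rational(1, 3), h)) (Function('B')(h) = Add(Mul(Rational(1, 3), h), -3) = Add(-3, Mul(Rational(1, 3), h)))
Add(Function('B')(Mul(Add(8, Function('O')(4, 4)), Pow(Add(9, -2), -1))), E) = Add(Add(-3, Mul(Rational(1, 3), Mul(Add(8, Pow(4, 2)), Pow(Add(9, -2), -1)))), 58) = Add(Add(-3, Mul(Rational(1, 3), Mul(Add(8, 16), Pow(7, -1)))), 58) = Add(Add(-3, Mul(Rational(1, 3), Mul(24, Rational(1, 7)))), 58) = Add(Add(-3, Mul(Rational(1, 3), Rational(24, 7))), 58) = Add(Add(-3, Rational(8, 7)), 58) = Add(Rational(-13, 7), 58) = Rational(393, 7)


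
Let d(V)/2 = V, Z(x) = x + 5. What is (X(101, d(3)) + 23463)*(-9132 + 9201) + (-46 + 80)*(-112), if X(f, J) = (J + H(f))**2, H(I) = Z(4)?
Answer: 1630664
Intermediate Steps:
Z(x) = 5 + x
H(I) = 9 (H(I) = 5 + 4 = 9)
d(V) = 2*V
X(f, J) = (9 + J)**2 (X(f, J) = (J + 9)**2 = (9 + J)**2)
(X(101, d(3)) + 23463)*(-9132 + 9201) + (-46 + 80)*(-112) = ((9 + 2*3)**2 + 23463)*(-9132 + 9201) + (-46 + 80)*(-112) = ((9 + 6)**2 + 23463)*69 + 34*(-112) = (15**2 + 23463)*69 - 3808 = (225 + 23463)*69 - 3808 = 23688*69 - 3808 = 1634472 - 3808 = 1630664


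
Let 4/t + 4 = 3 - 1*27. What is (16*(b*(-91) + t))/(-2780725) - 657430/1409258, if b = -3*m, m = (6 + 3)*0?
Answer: -6398450854561/13715656332175 ≈ -0.46651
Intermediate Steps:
m = 0 (m = 9*0 = 0)
t = -⅐ (t = 4/(-4 + (3 - 1*27)) = 4/(-4 + (3 - 27)) = 4/(-4 - 24) = 4/(-28) = 4*(-1/28) = -⅐ ≈ -0.14286)
b = 0 (b = -3*0 = 0)
(16*(b*(-91) + t))/(-2780725) - 657430/1409258 = (16*(0*(-91) - ⅐))/(-2780725) - 657430/1409258 = (16*(0 - ⅐))*(-1/2780725) - 657430*1/1409258 = (16*(-⅐))*(-1/2780725) - 328715/704629 = -16/7*(-1/2780725) - 328715/704629 = 16/19465075 - 328715/704629 = -6398450854561/13715656332175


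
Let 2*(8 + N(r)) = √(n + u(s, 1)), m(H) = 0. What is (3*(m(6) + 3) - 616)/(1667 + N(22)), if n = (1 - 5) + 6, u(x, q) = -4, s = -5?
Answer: -2014026/5504563 + 607*I*√2/5504563 ≈ -0.36588 + 0.00015595*I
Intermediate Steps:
n = 2 (n = -4 + 6 = 2)
N(r) = -8 + I*√2/2 (N(r) = -8 + √(2 - 4)/2 = -8 + √(-2)/2 = -8 + (I*√2)/2 = -8 + I*√2/2)
(3*(m(6) + 3) - 616)/(1667 + N(22)) = (3*(0 + 3) - 616)/(1667 + (-8 + I*√2/2)) = (3*3 - 616)/(1659 + I*√2/2) = (9 - 616)/(1659 + I*√2/2) = -607/(1659 + I*√2/2)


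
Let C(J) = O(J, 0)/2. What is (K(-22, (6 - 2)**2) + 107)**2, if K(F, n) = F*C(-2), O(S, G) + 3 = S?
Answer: 26244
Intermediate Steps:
O(S, G) = -3 + S
C(J) = -3/2 + J/2 (C(J) = (-3 + J)/2 = (-3 + J)*(1/2) = -3/2 + J/2)
K(F, n) = -5*F/2 (K(F, n) = F*(-3/2 + (1/2)*(-2)) = F*(-3/2 - 1) = F*(-5/2) = -5*F/2)
(K(-22, (6 - 2)**2) + 107)**2 = (-5/2*(-22) + 107)**2 = (55 + 107)**2 = 162**2 = 26244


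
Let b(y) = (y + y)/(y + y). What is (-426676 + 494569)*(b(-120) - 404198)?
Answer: -27442146921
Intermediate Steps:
b(y) = 1 (b(y) = (2*y)/((2*y)) = (2*y)*(1/(2*y)) = 1)
(-426676 + 494569)*(b(-120) - 404198) = (-426676 + 494569)*(1 - 404198) = 67893*(-404197) = -27442146921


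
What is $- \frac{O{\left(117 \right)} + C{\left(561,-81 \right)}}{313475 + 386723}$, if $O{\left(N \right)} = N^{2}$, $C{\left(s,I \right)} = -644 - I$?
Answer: $- \frac{6563}{350099} \approx -0.018746$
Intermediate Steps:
$- \frac{O{\left(117 \right)} + C{\left(561,-81 \right)}}{313475 + 386723} = - \frac{117^{2} - 563}{313475 + 386723} = - \frac{13689 + \left(-644 + 81\right)}{700198} = - \frac{13689 - 563}{700198} = - \frac{13126}{700198} = \left(-1\right) \frac{6563}{350099} = - \frac{6563}{350099}$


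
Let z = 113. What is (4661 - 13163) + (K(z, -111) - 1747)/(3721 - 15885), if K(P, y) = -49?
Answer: -25854133/3041 ≈ -8501.8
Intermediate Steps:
(4661 - 13163) + (K(z, -111) - 1747)/(3721 - 15885) = (4661 - 13163) + (-49 - 1747)/(3721 - 15885) = -8502 - 1796/(-12164) = -8502 - 1796*(-1/12164) = -8502 + 449/3041 = -25854133/3041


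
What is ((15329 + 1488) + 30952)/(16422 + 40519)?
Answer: 47769/56941 ≈ 0.83892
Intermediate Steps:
((15329 + 1488) + 30952)/(16422 + 40519) = (16817 + 30952)/56941 = 47769*(1/56941) = 47769/56941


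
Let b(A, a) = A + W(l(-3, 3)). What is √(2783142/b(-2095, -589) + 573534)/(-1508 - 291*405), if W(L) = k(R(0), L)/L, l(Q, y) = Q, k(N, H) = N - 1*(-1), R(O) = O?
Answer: -3*√628056138423/375157909 ≈ -0.0063373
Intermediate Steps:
k(N, H) = 1 + N (k(N, H) = N + 1 = 1 + N)
W(L) = 1/L (W(L) = (1 + 0)/L = 1/L)
b(A, a) = -⅓ + A (b(A, a) = A + 1/(-3) = A - ⅓ = -⅓ + A)
√(2783142/b(-2095, -589) + 573534)/(-1508 - 291*405) = √(2783142/(-⅓ - 2095) + 573534)/(-1508 - 291*405) = √(2783142/(-6286/3) + 573534)/(-1508 - 117855) = √(2783142*(-3/6286) + 573534)/(-119363) = √(-4174713/3143 + 573534)*(-1/119363) = √(1798442649/3143)*(-1/119363) = (3*√628056138423/3143)*(-1/119363) = -3*√628056138423/375157909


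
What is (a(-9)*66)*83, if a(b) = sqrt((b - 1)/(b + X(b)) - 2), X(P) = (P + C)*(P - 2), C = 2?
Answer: 2739*I*sqrt(2482)/17 ≈ 8026.8*I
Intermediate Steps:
X(P) = (-2 + P)*(2 + P) (X(P) = (P + 2)*(P - 2) = (2 + P)*(-2 + P) = (-2 + P)*(2 + P))
a(b) = sqrt(-2 + (-1 + b)/(-4 + b + b**2)) (a(b) = sqrt((b - 1)/(b + (-4 + b**2)) - 2) = sqrt((-1 + b)/(-4 + b + b**2) - 2) = sqrt(-2 + (-1 + b)/(-4 + b + b**2)))
(a(-9)*66)*83 = (sqrt((7 - 1*(-9) - 2*(-9)**2)/(-4 - 9 + (-9)**2))*66)*83 = (sqrt((7 + 9 - 2*81)/(-4 - 9 + 81))*66)*83 = (sqrt((7 + 9 - 162)/68)*66)*83 = (sqrt((1/68)*(-146))*66)*83 = (sqrt(-73/34)*66)*83 = ((I*sqrt(2482)/34)*66)*83 = (33*I*sqrt(2482)/17)*83 = 2739*I*sqrt(2482)/17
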